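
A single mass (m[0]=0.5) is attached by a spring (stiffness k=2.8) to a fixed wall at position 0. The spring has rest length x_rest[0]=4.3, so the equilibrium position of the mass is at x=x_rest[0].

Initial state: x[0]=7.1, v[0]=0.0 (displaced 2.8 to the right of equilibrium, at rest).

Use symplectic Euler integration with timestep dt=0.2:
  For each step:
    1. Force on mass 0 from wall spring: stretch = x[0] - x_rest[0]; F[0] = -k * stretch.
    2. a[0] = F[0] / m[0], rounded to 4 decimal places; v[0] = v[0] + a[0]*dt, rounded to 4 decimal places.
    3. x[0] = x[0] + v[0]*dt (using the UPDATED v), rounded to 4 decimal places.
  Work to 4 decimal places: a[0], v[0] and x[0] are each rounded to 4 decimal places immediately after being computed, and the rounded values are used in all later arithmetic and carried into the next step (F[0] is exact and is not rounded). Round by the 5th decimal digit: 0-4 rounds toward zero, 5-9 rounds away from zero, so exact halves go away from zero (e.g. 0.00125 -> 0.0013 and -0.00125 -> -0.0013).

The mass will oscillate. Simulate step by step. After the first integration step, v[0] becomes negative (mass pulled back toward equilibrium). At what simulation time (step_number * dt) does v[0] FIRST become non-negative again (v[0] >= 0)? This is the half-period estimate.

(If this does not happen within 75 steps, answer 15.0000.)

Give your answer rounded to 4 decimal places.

Step 0: x=[7.1000] v=[0.0000]
Step 1: x=[6.4728] v=[-3.1360]
Step 2: x=[5.3589] v=[-5.5695]
Step 3: x=[4.0078] v=[-6.7555]
Step 4: x=[2.7222] v=[-6.4282]
Step 5: x=[1.7900] v=[-4.6611]
Step 6: x=[1.4200] v=[-1.8499]
Step 7: x=[1.6951] v=[1.3757]
First v>=0 after going negative at step 7, time=1.4000

Answer: 1.4000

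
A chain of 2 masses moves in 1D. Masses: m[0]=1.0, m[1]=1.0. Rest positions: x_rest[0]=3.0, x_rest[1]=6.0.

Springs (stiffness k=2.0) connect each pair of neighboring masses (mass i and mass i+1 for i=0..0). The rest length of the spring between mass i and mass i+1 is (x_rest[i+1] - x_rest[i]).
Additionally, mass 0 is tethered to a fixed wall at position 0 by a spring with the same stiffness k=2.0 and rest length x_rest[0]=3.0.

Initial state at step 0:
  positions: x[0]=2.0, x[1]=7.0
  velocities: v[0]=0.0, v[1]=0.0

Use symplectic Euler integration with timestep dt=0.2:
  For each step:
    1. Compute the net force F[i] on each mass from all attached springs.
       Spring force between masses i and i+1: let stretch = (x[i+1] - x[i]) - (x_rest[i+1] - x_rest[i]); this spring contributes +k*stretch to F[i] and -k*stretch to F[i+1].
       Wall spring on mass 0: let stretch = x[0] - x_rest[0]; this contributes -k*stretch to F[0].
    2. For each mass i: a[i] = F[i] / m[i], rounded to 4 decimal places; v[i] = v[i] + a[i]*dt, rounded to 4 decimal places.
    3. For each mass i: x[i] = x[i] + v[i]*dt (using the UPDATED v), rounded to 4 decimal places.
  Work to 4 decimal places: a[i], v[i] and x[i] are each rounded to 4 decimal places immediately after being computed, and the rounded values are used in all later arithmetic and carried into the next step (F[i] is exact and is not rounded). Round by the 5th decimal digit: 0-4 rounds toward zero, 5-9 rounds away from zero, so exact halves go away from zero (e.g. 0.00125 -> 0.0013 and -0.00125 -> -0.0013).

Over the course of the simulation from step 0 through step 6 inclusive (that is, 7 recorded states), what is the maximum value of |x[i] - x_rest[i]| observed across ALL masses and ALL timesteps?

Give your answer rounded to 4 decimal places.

Step 0: x=[2.0000 7.0000] v=[0.0000 0.0000]
Step 1: x=[2.2400 6.8400] v=[1.2000 -0.8000]
Step 2: x=[2.6688 6.5520] v=[2.1440 -1.4400]
Step 3: x=[3.1948 6.1933] v=[2.6298 -1.7933]
Step 4: x=[3.7051 5.8348] v=[2.5513 -1.7927]
Step 5: x=[4.0893 5.5459] v=[1.9211 -1.4446]
Step 6: x=[4.2629 5.3805] v=[0.8680 -0.8272]
Max displacement = 1.2629

Answer: 1.2629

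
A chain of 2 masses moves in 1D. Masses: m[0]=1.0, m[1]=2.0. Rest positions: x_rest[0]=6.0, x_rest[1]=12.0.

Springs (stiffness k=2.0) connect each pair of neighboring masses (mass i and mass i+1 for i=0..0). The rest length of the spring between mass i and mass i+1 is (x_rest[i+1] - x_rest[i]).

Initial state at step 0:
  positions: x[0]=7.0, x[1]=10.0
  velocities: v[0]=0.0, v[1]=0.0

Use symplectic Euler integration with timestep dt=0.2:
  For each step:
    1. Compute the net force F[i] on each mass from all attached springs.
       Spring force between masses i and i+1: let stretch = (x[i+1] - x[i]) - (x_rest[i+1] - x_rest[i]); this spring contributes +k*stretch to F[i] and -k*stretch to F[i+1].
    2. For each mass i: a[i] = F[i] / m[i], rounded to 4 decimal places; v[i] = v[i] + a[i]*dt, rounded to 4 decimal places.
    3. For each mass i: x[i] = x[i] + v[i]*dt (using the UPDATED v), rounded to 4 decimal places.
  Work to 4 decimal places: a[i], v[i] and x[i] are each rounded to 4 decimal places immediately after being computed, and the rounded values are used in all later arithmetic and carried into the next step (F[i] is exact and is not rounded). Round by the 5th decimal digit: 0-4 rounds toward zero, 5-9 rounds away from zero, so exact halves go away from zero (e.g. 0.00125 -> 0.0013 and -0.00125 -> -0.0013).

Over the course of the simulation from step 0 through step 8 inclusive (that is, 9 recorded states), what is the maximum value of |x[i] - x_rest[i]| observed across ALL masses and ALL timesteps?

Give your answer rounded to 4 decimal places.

Step 0: x=[7.0000 10.0000] v=[0.0000 0.0000]
Step 1: x=[6.7600 10.1200] v=[-1.2000 0.6000]
Step 2: x=[6.3088 10.3456] v=[-2.2560 1.1280]
Step 3: x=[5.7005 10.6497] v=[-3.0413 1.5206]
Step 4: x=[5.0082 10.9959] v=[-3.4616 1.7308]
Step 5: x=[4.3149 11.3426] v=[-3.4665 1.7333]
Step 6: x=[3.7038 11.6482] v=[-3.0554 1.5278]
Step 7: x=[3.2483 11.8760] v=[-2.2776 1.1389]
Step 8: x=[3.0030 11.9987] v=[-1.2265 0.6134]
Max displacement = 2.9970

Answer: 2.9970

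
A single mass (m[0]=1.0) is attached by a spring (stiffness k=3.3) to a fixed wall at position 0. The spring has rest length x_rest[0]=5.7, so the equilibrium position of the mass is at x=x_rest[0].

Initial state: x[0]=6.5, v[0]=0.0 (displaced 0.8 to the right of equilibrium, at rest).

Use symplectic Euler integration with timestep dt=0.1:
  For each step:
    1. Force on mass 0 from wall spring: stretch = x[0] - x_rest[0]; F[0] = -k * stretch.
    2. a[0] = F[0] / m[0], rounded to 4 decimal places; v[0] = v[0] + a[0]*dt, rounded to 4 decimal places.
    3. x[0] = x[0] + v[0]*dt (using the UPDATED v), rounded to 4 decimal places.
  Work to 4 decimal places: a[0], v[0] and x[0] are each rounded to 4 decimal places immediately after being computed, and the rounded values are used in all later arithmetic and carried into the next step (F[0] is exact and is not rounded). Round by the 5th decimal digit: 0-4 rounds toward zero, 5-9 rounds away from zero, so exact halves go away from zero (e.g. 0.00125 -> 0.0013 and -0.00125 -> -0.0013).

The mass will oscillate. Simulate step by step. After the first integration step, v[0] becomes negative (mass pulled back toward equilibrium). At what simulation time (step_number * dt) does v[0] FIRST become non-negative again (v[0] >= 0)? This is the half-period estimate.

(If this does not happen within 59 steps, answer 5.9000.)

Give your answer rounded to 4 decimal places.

Step 0: x=[6.5000] v=[0.0000]
Step 1: x=[6.4736] v=[-0.2640]
Step 2: x=[6.4217] v=[-0.5193]
Step 3: x=[6.3460] v=[-0.7575]
Step 4: x=[6.2489] v=[-0.9707]
Step 5: x=[6.1337] v=[-1.1518]
Step 6: x=[6.0042] v=[-1.2949]
Step 7: x=[5.8647] v=[-1.3953]
Step 8: x=[5.7197] v=[-1.4497]
Step 9: x=[5.5741] v=[-1.4562]
Step 10: x=[5.4326] v=[-1.4147]
Step 11: x=[5.3000] v=[-1.3265]
Step 12: x=[5.1806] v=[-1.1945]
Step 13: x=[5.0783] v=[-1.0231]
Step 14: x=[4.9965] v=[-0.8179]
Step 15: x=[4.9379] v=[-0.5857]
Step 16: x=[4.9045] v=[-0.3342]
Step 17: x=[4.8973] v=[-0.0717]
Step 18: x=[4.9166] v=[0.1932]
First v>=0 after going negative at step 18, time=1.8000

Answer: 1.8000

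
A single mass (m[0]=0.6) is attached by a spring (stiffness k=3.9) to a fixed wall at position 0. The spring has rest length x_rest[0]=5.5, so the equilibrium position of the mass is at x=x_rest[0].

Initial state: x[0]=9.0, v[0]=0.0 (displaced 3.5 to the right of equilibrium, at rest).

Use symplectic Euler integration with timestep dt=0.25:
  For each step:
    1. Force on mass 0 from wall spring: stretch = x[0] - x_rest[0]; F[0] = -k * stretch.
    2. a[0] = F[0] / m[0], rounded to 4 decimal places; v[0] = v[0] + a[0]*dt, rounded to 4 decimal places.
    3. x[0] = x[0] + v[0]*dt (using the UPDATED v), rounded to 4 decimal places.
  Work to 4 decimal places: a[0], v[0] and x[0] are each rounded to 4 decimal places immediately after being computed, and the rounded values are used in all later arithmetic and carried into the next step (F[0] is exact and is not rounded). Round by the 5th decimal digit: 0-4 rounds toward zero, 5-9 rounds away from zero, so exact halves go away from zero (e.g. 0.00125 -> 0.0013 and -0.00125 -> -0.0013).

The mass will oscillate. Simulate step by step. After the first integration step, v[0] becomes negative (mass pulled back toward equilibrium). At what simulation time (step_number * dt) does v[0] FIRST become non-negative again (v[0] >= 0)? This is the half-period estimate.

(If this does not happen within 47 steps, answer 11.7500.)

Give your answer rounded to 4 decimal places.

Answer: 1.2500

Derivation:
Step 0: x=[9.0000] v=[0.0000]
Step 1: x=[7.5781] v=[-5.6875]
Step 2: x=[5.3120] v=[-9.0644]
Step 3: x=[3.1223] v=[-8.7589]
Step 4: x=[1.8985] v=[-4.8951]
Step 5: x=[2.1379] v=[0.9574]
First v>=0 after going negative at step 5, time=1.2500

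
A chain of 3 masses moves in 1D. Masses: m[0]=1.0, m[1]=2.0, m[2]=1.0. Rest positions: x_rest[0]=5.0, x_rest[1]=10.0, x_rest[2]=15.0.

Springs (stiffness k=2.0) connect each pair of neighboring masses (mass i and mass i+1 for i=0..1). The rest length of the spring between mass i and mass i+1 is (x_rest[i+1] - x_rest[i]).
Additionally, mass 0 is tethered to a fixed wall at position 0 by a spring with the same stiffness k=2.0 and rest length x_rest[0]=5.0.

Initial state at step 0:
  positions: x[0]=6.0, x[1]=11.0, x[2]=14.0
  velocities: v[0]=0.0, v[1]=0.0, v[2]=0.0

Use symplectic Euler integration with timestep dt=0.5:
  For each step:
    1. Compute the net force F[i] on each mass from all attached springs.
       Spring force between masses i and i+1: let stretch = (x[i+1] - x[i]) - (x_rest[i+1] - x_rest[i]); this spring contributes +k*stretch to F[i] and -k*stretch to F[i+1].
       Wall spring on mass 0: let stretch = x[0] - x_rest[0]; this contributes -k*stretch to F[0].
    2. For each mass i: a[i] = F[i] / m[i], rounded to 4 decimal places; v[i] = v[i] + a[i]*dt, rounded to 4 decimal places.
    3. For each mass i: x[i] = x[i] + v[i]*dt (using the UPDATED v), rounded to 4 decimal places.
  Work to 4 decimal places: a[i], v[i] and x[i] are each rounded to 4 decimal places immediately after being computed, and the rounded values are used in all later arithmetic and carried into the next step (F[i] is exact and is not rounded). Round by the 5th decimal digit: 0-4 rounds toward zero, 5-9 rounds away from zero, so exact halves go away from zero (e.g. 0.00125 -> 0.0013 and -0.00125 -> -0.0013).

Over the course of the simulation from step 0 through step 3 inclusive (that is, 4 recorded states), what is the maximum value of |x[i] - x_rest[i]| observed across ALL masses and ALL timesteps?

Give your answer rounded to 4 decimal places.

Answer: 1.8125

Derivation:
Step 0: x=[6.0000 11.0000 14.0000] v=[0.0000 0.0000 0.0000]
Step 1: x=[5.5000 10.5000 15.0000] v=[-1.0000 -1.0000 2.0000]
Step 2: x=[4.7500 9.8750 16.2500] v=[-1.5000 -1.2500 2.5000]
Step 3: x=[4.1875 9.5625 16.8125] v=[-1.1250 -0.6250 1.1250]
Max displacement = 1.8125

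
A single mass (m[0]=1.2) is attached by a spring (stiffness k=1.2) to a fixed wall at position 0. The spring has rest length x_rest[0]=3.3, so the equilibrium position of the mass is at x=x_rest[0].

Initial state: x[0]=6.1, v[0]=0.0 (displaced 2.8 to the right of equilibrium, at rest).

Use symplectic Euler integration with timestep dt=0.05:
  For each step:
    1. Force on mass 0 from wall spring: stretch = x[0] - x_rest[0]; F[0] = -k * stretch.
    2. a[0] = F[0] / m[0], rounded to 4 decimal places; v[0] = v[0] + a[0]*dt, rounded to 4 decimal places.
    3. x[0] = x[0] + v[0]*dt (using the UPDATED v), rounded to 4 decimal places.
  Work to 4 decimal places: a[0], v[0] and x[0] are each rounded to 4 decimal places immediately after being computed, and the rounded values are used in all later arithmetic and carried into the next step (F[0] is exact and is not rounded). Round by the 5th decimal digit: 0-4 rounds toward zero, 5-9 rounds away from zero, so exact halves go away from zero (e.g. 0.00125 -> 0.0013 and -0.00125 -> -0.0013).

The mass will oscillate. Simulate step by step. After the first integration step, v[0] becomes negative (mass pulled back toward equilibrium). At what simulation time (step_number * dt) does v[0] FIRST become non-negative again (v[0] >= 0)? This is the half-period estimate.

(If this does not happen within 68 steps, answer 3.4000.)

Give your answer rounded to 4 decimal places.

Answer: 3.1500

Derivation:
Step 0: x=[6.1000] v=[0.0000]
Step 1: x=[6.0930] v=[-0.1400]
Step 2: x=[6.0790] v=[-0.2797]
Step 3: x=[6.0581] v=[-0.4187]
Step 4: x=[6.0303] v=[-0.5566]
Step 5: x=[5.9956] v=[-0.6931]
Step 6: x=[5.9542] v=[-0.8279]
Step 7: x=[5.9062] v=[-0.9606]
Step 8: x=[5.8517] v=[-1.0909]
Step 9: x=[5.7908] v=[-1.2185]
Step 10: x=[5.7237] v=[-1.3430]
Step 11: x=[5.6505] v=[-1.4642]
Step 12: x=[5.5714] v=[-1.5817]
Step 13: x=[5.4866] v=[-1.6953]
Step 14: x=[5.3964] v=[-1.8046]
Step 15: x=[5.3009] v=[-1.9094]
Step 16: x=[5.2004] v=[-2.0094]
Step 17: x=[5.0952] v=[-2.1044]
Step 18: x=[4.9855] v=[-2.1942]
Step 19: x=[4.8716] v=[-2.2785]
Step 20: x=[4.7537] v=[-2.3571]
Step 21: x=[4.6322] v=[-2.4298]
Step 22: x=[4.5074] v=[-2.4964]
Step 23: x=[4.3796] v=[-2.5568]
Step 24: x=[4.2491] v=[-2.6108]
Step 25: x=[4.1162] v=[-2.6583]
Step 26: x=[3.9812] v=[-2.6991]
Step 27: x=[3.8445] v=[-2.7332]
Step 28: x=[3.7065] v=[-2.7604]
Step 29: x=[3.5675] v=[-2.7807]
Step 30: x=[3.4278] v=[-2.7941]
Step 31: x=[3.2878] v=[-2.8005]
Step 32: x=[3.1478] v=[-2.7999]
Step 33: x=[3.0082] v=[-2.7923]
Step 34: x=[2.8693] v=[-2.7777]
Step 35: x=[2.7315] v=[-2.7562]
Step 36: x=[2.5951] v=[-2.7278]
Step 37: x=[2.4605] v=[-2.6926]
Step 38: x=[2.3280] v=[-2.6506]
Step 39: x=[2.1979] v=[-2.6020]
Step 40: x=[2.0706] v=[-2.5469]
Step 41: x=[1.9463] v=[-2.4854]
Step 42: x=[1.8254] v=[-2.4177]
Step 43: x=[1.7082] v=[-2.3440]
Step 44: x=[1.5950] v=[-2.2644]
Step 45: x=[1.4860] v=[-2.1792]
Step 46: x=[1.3816] v=[-2.0885]
Step 47: x=[1.2820] v=[-1.9926]
Step 48: x=[1.1874] v=[-1.8917]
Step 49: x=[1.0981] v=[-1.7861]
Step 50: x=[1.0143] v=[-1.6760]
Step 51: x=[0.9362] v=[-1.5617]
Step 52: x=[0.8640] v=[-1.4435]
Step 53: x=[0.7979] v=[-1.3217]
Step 54: x=[0.7381] v=[-1.1966]
Step 55: x=[0.6847] v=[-1.0685]
Step 56: x=[0.6378] v=[-0.9377]
Step 57: x=[0.5976] v=[-0.8046]
Step 58: x=[0.5641] v=[-0.6695]
Step 59: x=[0.5375] v=[-0.5327]
Step 60: x=[0.5178] v=[-0.3946]
Step 61: x=[0.5050] v=[-0.2555]
Step 62: x=[0.4992] v=[-0.1158]
Step 63: x=[0.5004] v=[0.0242]
First v>=0 after going negative at step 63, time=3.1500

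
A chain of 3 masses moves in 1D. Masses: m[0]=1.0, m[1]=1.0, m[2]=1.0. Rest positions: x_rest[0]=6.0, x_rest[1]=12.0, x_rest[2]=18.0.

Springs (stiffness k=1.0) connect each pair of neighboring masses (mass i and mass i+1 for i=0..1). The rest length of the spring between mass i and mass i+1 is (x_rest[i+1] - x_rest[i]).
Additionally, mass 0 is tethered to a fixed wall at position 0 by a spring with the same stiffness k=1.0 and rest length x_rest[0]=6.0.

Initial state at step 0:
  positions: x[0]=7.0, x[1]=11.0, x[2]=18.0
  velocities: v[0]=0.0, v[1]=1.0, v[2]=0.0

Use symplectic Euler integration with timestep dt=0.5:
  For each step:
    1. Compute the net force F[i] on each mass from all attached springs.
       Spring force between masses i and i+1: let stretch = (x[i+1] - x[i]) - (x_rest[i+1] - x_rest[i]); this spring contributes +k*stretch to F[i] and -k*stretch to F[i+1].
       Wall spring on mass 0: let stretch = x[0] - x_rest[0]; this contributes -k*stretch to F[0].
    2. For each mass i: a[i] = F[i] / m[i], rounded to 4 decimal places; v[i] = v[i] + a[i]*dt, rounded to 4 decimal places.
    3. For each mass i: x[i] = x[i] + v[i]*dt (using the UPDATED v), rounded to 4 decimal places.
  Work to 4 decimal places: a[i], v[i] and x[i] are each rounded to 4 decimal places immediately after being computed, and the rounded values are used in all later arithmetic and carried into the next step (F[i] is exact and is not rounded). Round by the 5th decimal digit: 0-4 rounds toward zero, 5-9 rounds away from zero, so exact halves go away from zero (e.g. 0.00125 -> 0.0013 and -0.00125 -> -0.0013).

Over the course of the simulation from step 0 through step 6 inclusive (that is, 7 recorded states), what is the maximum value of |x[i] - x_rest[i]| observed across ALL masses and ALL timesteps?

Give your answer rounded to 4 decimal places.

Answer: 1.7485

Derivation:
Step 0: x=[7.0000 11.0000 18.0000] v=[0.0000 1.0000 0.0000]
Step 1: x=[6.2500 12.2500 17.7500] v=[-1.5000 2.5000 -0.5000]
Step 2: x=[5.4375 13.3750 17.6250] v=[-1.6250 2.2500 -0.2500]
Step 3: x=[5.2500 13.5782 17.9375] v=[-0.3750 0.4063 0.6250]
Step 4: x=[5.8321 12.7891 18.6602] v=[1.1641 -1.5782 1.4454]
Step 5: x=[6.6954 11.7285 19.4152] v=[1.7266 -2.1212 1.5099]
Step 6: x=[7.1432 11.3313 19.7485] v=[0.8955 -0.7944 0.6666]
Max displacement = 1.7485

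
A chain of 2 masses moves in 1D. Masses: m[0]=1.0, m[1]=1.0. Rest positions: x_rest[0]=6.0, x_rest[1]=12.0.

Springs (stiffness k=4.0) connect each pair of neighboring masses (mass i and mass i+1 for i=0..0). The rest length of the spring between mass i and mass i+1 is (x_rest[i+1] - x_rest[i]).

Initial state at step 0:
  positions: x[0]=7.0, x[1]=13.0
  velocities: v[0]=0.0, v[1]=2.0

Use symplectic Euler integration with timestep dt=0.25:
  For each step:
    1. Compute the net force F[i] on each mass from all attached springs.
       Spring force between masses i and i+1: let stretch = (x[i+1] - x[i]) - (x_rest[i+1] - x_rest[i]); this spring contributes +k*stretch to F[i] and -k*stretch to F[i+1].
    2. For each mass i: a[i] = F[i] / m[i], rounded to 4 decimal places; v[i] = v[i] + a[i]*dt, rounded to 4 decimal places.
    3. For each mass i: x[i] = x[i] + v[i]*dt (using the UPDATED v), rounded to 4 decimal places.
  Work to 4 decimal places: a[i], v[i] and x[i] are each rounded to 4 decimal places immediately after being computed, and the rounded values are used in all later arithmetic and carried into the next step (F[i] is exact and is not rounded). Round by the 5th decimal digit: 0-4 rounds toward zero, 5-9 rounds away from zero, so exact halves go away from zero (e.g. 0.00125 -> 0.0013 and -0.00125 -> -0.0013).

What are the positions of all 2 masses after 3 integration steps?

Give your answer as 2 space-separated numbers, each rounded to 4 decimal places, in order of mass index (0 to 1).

Step 0: x=[7.0000 13.0000] v=[0.0000 2.0000]
Step 1: x=[7.0000 13.5000] v=[0.0000 2.0000]
Step 2: x=[7.1250 13.8750] v=[0.5000 1.5000]
Step 3: x=[7.4375 14.0625] v=[1.2500 0.7500]

Answer: 7.4375 14.0625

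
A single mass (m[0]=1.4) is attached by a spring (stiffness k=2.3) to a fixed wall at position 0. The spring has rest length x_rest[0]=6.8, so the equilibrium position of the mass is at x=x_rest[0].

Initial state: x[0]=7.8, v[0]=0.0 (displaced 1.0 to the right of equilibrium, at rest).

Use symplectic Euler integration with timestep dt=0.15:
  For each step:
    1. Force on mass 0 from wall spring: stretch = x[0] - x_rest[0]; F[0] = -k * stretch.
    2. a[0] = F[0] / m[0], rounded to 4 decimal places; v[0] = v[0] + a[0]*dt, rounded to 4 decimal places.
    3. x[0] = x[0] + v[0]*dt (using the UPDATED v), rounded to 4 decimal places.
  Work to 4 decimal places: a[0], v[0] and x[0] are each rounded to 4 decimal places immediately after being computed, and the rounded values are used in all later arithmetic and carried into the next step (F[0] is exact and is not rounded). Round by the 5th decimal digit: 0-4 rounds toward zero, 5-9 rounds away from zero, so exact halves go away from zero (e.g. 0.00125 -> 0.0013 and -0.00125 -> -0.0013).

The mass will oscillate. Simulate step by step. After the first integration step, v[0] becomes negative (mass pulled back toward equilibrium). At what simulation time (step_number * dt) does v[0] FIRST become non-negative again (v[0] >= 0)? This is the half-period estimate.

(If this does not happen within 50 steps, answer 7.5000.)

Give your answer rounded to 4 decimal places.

Answer: 2.5500

Derivation:
Step 0: x=[7.8000] v=[0.0000]
Step 1: x=[7.7630] v=[-0.2464]
Step 2: x=[7.6904] v=[-0.4837]
Step 3: x=[7.5849] v=[-0.7031]
Step 4: x=[7.4504] v=[-0.8965]
Step 5: x=[7.2919] v=[-1.0568]
Step 6: x=[7.1152] v=[-1.1780]
Step 7: x=[6.9268] v=[-1.2557]
Step 8: x=[6.7338] v=[-1.2869]
Step 9: x=[6.5432] v=[-1.2706]
Step 10: x=[6.3621] v=[-1.2073]
Step 11: x=[6.1972] v=[-1.0994]
Step 12: x=[6.0546] v=[-0.9509]
Step 13: x=[5.9395] v=[-0.7672]
Step 14: x=[5.8562] v=[-0.5551]
Step 15: x=[5.8078] v=[-0.3225]
Step 16: x=[5.7961] v=[-0.0780]
Step 17: x=[5.8215] v=[0.1694]
First v>=0 after going negative at step 17, time=2.5500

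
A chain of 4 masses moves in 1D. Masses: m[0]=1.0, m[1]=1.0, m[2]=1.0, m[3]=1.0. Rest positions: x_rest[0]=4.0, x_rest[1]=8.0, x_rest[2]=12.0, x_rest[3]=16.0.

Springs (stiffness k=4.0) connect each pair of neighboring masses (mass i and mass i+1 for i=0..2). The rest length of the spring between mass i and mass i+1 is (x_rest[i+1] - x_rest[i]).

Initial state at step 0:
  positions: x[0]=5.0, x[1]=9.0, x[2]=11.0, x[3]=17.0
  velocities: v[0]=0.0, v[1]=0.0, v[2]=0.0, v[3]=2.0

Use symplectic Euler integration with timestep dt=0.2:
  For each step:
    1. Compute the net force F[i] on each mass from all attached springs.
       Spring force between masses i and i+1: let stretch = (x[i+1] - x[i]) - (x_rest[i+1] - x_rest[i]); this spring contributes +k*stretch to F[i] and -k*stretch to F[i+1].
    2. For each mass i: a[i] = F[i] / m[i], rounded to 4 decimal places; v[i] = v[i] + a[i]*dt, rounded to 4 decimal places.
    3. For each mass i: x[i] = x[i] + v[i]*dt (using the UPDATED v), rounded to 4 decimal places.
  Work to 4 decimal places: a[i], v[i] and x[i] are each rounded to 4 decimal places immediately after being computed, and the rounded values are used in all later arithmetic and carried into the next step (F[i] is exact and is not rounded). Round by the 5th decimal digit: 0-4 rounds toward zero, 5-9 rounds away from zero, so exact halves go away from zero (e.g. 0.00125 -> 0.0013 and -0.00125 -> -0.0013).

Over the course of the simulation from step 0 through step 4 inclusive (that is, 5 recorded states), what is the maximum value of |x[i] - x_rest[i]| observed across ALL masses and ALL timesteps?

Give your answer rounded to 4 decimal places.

Step 0: x=[5.0000 9.0000 11.0000 17.0000] v=[0.0000 0.0000 0.0000 2.0000]
Step 1: x=[5.0000 8.6800 11.6400 17.0800] v=[0.0000 -1.6000 3.2000 0.4000]
Step 2: x=[4.9488 8.2448 12.6768 16.9296] v=[-0.2560 -2.1760 5.1840 -0.7520]
Step 3: x=[4.7850 7.9914 13.6849 16.7388] v=[-0.8192 -1.2672 5.0406 -0.9542]
Step 4: x=[4.4942 8.1359 14.2707 16.6993] v=[-1.4541 0.7225 2.9289 -0.1973]
Max displacement = 2.2707

Answer: 2.2707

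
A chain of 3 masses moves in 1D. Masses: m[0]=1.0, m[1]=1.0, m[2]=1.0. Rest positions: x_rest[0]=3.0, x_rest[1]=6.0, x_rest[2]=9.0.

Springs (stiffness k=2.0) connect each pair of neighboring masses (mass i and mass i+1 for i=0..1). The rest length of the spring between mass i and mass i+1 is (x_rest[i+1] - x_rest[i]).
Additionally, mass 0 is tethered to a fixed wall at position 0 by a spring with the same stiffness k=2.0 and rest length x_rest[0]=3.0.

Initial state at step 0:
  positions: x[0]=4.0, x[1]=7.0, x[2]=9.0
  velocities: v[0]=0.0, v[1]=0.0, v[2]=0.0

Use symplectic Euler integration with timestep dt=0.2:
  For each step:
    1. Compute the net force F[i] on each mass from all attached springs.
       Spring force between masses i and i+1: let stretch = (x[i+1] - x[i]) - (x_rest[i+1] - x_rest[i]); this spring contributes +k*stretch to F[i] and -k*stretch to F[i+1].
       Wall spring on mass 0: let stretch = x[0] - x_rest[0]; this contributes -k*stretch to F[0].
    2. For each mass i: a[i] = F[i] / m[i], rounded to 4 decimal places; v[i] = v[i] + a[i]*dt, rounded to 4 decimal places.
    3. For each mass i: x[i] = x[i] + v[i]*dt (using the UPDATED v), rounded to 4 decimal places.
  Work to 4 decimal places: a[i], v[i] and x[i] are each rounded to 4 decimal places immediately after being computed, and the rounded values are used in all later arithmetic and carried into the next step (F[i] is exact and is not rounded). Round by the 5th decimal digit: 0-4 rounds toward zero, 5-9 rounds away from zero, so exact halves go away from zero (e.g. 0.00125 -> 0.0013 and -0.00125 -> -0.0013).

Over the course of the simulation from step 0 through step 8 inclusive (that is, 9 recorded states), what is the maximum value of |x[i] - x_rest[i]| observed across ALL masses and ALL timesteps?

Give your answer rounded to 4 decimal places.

Step 0: x=[4.0000 7.0000 9.0000] v=[0.0000 0.0000 0.0000]
Step 1: x=[3.9200 6.9200 9.0800] v=[-0.4000 -0.4000 0.4000]
Step 2: x=[3.7664 6.7728 9.2272] v=[-0.7680 -0.7360 0.7360]
Step 3: x=[3.5520 6.5814 9.4180] v=[-1.0720 -0.9568 0.9542]
Step 4: x=[3.2958 6.3746 9.6219] v=[-1.2810 -1.0339 1.0196]
Step 5: x=[3.0222 6.1813 9.8060] v=[-1.3678 -0.9665 0.9207]
Step 6: x=[2.7596 6.0252 9.9402] v=[-1.3130 -0.7803 0.6708]
Step 7: x=[2.5375 5.9211 10.0012] v=[-1.1106 -0.5205 0.3048]
Step 8: x=[2.3831 5.8727 9.9758] v=[-0.7722 -0.2419 -0.1272]
Max displacement = 1.0012

Answer: 1.0012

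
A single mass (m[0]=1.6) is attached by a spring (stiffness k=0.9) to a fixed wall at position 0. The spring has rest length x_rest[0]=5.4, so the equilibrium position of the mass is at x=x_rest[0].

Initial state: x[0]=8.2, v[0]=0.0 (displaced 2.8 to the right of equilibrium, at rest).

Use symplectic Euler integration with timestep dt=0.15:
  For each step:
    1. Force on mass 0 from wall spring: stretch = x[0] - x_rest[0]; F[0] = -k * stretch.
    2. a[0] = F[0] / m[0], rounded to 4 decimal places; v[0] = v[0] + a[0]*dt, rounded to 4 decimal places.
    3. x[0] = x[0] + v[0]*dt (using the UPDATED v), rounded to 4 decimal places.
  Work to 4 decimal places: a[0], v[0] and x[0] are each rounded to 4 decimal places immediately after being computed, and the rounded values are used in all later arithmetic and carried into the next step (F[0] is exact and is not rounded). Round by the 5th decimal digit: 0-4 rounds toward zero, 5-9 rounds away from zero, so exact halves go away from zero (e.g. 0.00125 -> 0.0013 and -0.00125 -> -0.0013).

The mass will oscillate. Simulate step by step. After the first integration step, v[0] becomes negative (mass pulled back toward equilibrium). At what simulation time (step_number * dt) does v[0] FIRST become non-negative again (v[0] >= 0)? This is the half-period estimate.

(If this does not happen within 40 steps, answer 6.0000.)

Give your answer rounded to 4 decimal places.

Answer: 4.2000

Derivation:
Step 0: x=[8.2000] v=[0.0000]
Step 1: x=[8.1646] v=[-0.2363]
Step 2: x=[8.0942] v=[-0.4696]
Step 3: x=[7.9897] v=[-0.6969]
Step 4: x=[7.8524] v=[-0.9154]
Step 5: x=[7.6841] v=[-1.1223]
Step 6: x=[7.4869] v=[-1.3150]
Step 7: x=[7.2632] v=[-1.4911]
Step 8: x=[7.0160] v=[-1.6483]
Step 9: x=[6.7483] v=[-1.7847]
Step 10: x=[6.4635] v=[-1.8985]
Step 11: x=[6.1653] v=[-1.9882]
Step 12: x=[5.8574] v=[-2.0528]
Step 13: x=[5.5437] v=[-2.0914]
Step 14: x=[5.2282] v=[-2.1035]
Step 15: x=[4.9149] v=[-2.0890]
Step 16: x=[4.6077] v=[-2.0481]
Step 17: x=[4.3105] v=[-1.9812]
Step 18: x=[4.0271] v=[-1.8893]
Step 19: x=[3.7611] v=[-1.7735]
Step 20: x=[3.5158] v=[-1.6352]
Step 21: x=[3.2944] v=[-1.4762]
Step 22: x=[3.0996] v=[-1.2985]
Step 23: x=[2.9339] v=[-1.1044]
Step 24: x=[2.7995] v=[-0.8963]
Step 25: x=[2.6980] v=[-0.6769]
Step 26: x=[2.6307] v=[-0.4489]
Step 27: x=[2.5984] v=[-0.2152]
Step 28: x=[2.6016] v=[0.0212]
First v>=0 after going negative at step 28, time=4.2000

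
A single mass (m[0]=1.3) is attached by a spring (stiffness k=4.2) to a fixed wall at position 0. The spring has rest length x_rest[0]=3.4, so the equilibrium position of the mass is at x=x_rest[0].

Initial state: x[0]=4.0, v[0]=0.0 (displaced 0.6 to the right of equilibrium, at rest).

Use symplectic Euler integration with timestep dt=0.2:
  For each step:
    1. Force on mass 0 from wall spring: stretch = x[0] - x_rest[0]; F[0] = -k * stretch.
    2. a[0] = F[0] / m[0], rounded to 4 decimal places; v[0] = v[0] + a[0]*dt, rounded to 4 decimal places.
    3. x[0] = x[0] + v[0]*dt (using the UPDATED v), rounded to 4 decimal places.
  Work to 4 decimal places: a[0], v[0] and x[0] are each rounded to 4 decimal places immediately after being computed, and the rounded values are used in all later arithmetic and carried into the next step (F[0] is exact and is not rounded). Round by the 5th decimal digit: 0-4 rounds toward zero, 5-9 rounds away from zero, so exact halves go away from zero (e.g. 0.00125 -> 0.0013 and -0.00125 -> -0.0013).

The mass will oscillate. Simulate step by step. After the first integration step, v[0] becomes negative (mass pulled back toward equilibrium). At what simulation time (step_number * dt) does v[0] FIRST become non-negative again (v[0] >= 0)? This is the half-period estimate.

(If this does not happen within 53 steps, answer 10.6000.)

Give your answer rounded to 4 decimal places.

Answer: 1.8000

Derivation:
Step 0: x=[4.0000] v=[0.0000]
Step 1: x=[3.9225] v=[-0.3877]
Step 2: x=[3.7774] v=[-0.7253]
Step 3: x=[3.5836] v=[-0.9692]
Step 4: x=[3.3660] v=[-1.0878]
Step 5: x=[3.1528] v=[-1.0658]
Step 6: x=[2.9716] v=[-0.9061]
Step 7: x=[2.8457] v=[-0.6293]
Step 8: x=[2.7915] v=[-0.2711]
Step 9: x=[2.8159] v=[0.1221]
First v>=0 after going negative at step 9, time=1.8000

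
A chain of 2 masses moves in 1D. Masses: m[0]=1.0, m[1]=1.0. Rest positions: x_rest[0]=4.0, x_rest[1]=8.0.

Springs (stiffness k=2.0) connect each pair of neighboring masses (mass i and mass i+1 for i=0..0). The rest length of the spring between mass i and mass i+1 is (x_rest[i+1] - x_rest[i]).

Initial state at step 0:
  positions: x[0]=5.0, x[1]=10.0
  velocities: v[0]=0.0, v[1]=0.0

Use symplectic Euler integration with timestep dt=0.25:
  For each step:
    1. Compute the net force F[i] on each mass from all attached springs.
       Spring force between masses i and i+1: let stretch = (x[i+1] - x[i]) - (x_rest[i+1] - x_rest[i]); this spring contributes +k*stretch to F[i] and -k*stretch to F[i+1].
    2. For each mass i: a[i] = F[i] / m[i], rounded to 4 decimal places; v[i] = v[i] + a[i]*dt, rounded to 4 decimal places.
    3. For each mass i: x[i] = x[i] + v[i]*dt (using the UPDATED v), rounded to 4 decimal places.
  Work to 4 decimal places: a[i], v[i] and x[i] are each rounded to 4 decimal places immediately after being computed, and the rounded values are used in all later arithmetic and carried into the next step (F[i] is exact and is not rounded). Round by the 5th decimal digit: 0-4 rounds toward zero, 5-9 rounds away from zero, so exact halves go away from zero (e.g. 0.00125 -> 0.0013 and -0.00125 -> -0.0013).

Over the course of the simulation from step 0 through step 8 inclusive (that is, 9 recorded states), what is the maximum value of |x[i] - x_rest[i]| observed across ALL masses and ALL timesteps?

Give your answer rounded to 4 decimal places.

Step 0: x=[5.0000 10.0000] v=[0.0000 0.0000]
Step 1: x=[5.1250 9.8750] v=[0.5000 -0.5000]
Step 2: x=[5.3438 9.6563] v=[0.8750 -0.8750]
Step 3: x=[5.6016 9.3985] v=[1.0313 -1.0313]
Step 4: x=[5.8341 9.1661] v=[0.9298 -0.9298]
Step 5: x=[5.9831 9.0172] v=[0.5958 -0.5958]
Step 6: x=[6.0113 8.9890] v=[0.1129 -0.1129]
Step 7: x=[5.9117 9.0886] v=[-0.3983 0.3983]
Step 8: x=[5.7092 9.2911] v=[-0.8099 0.8099]
Max displacement = 2.0113

Answer: 2.0113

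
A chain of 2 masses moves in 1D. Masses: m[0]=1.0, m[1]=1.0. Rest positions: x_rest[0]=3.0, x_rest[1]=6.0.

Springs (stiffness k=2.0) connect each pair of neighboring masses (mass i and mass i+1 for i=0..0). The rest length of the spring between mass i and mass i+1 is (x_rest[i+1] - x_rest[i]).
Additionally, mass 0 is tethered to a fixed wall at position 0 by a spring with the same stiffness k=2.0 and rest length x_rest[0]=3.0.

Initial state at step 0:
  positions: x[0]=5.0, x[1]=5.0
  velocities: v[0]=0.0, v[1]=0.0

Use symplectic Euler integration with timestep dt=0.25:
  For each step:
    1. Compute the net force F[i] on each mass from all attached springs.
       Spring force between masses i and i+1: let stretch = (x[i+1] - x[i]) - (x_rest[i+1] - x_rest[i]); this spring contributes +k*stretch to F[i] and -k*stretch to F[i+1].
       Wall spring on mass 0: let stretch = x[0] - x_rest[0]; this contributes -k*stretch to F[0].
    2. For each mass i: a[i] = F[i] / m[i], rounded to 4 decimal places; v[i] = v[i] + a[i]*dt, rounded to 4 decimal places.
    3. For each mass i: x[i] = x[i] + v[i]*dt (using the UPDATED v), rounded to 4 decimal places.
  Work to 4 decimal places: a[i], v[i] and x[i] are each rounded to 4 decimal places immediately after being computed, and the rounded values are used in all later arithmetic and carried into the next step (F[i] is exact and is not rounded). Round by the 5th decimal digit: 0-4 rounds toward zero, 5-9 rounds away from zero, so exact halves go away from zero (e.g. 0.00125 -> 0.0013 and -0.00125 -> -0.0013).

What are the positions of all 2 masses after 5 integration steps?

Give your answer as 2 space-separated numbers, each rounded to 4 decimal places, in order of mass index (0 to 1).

Step 0: x=[5.0000 5.0000] v=[0.0000 0.0000]
Step 1: x=[4.3750 5.3750] v=[-2.5000 1.5000]
Step 2: x=[3.3281 6.0000] v=[-4.1875 2.5000]
Step 3: x=[2.1992 6.6660] v=[-4.5156 2.6641]
Step 4: x=[1.3538 7.1487] v=[-3.3818 1.9307]
Step 5: x=[1.0635 7.2820] v=[-1.1613 0.5333]

Answer: 1.0635 7.2820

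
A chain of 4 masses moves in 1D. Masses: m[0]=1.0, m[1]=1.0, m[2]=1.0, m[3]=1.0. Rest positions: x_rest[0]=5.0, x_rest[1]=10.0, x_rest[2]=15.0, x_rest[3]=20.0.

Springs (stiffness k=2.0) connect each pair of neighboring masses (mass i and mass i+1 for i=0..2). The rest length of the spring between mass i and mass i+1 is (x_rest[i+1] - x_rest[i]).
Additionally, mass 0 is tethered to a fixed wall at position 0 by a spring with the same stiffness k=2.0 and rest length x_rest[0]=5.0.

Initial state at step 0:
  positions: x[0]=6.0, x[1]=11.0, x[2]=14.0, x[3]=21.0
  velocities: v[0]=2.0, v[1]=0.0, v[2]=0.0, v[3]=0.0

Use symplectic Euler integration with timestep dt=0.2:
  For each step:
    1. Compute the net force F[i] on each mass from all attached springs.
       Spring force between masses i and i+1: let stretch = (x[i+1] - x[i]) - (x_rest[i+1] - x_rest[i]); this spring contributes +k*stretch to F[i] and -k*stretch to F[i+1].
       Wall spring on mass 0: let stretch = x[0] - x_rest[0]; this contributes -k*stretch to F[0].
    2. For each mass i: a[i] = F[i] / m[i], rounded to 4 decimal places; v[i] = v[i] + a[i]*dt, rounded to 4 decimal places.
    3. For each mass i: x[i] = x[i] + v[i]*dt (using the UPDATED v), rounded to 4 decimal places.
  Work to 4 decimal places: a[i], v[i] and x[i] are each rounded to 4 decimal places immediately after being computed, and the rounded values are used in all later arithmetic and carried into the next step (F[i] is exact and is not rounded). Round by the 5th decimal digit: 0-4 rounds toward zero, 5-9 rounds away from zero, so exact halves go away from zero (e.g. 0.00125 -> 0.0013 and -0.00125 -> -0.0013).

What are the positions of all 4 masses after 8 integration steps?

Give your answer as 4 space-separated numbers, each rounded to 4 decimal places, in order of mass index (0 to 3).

Answer: 4.3556 11.0416 16.4110 20.0576

Derivation:
Step 0: x=[6.0000 11.0000 14.0000 21.0000] v=[2.0000 0.0000 0.0000 0.0000]
Step 1: x=[6.3200 10.8400 14.3200 20.8400] v=[1.6000 -0.8000 1.6000 -0.8000]
Step 2: x=[6.4960 10.5968 14.8832 20.5584] v=[0.8800 -1.2160 2.8160 -1.4080]
Step 3: x=[6.4804 10.3684 15.5575 20.2228] v=[-0.0781 -1.1418 3.3715 -1.6781]
Step 4: x=[6.2574 10.2441 16.1899 19.9140] v=[-1.1151 -0.6214 3.1620 -1.5442]
Step 5: x=[5.8527 10.2765 16.6446 19.7072] v=[-2.0234 0.1622 2.2733 -1.0338]
Step 6: x=[5.3337 10.4645 16.8348 19.6554] v=[-2.5950 0.9399 0.9511 -0.2588]
Step 7: x=[4.7985 10.7516 16.7410 19.7780] v=[-2.6762 1.4357 -0.4688 0.6130]
Step 8: x=[4.3556 11.0416 16.4110 20.0576] v=[-2.2144 1.4502 -1.6498 1.3982]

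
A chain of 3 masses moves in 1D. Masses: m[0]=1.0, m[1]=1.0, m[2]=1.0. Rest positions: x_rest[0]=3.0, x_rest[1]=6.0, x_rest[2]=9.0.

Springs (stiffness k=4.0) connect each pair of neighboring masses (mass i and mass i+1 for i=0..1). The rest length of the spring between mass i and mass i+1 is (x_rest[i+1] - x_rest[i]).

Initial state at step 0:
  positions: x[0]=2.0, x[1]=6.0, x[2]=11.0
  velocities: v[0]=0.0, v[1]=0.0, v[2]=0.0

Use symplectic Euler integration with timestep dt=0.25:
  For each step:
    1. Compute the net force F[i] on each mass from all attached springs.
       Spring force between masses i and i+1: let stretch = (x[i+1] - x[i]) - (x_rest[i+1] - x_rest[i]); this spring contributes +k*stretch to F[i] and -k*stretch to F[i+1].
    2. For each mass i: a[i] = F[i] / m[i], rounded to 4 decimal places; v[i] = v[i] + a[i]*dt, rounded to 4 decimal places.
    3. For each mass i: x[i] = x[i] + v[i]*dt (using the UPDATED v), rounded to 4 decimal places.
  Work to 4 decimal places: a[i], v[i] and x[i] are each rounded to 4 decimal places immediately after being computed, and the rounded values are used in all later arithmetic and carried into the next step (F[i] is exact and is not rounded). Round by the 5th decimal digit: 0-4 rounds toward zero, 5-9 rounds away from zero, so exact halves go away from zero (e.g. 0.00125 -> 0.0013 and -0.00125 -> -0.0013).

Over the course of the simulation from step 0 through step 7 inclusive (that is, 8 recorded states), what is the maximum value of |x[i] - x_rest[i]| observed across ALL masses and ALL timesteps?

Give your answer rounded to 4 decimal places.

Answer: 2.0323

Derivation:
Step 0: x=[2.0000 6.0000 11.0000] v=[0.0000 0.0000 0.0000]
Step 1: x=[2.2500 6.2500 10.5000] v=[1.0000 1.0000 -2.0000]
Step 2: x=[2.7500 6.5625 9.6875] v=[2.0000 1.2500 -3.2500]
Step 3: x=[3.4531 6.7031 8.8438] v=[2.8125 0.5625 -3.3750]
Step 4: x=[4.2187 6.5664 8.2149] v=[3.0625 -0.5468 -2.5157]
Step 5: x=[4.8213 6.2549 7.9239] v=[2.4102 -1.2460 -1.1642]
Step 6: x=[5.0323 6.0023 7.9656] v=[0.8438 -1.0106 0.1668]
Step 7: x=[4.7358 5.9980 8.2665] v=[-1.1862 -0.0173 1.2035]
Max displacement = 2.0323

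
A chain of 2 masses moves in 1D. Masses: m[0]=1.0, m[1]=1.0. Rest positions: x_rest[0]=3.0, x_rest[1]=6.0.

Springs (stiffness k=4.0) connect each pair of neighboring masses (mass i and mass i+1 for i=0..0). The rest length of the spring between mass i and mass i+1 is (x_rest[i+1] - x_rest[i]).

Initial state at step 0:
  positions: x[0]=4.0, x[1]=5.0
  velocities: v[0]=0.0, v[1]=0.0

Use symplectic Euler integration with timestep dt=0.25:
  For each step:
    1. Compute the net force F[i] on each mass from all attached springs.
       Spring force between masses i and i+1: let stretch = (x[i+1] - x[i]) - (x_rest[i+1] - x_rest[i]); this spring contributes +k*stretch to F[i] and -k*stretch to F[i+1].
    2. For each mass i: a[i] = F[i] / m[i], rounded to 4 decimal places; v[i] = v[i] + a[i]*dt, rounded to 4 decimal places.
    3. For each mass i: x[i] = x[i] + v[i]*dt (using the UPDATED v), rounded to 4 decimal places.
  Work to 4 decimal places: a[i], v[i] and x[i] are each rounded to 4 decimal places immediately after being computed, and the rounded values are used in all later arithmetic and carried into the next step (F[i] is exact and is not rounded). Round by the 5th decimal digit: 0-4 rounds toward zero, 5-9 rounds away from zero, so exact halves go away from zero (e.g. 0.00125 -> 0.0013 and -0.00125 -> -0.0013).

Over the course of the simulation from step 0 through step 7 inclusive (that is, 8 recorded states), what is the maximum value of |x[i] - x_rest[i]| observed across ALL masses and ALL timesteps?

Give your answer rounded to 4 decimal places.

Answer: 1.0625

Derivation:
Step 0: x=[4.0000 5.0000] v=[0.0000 0.0000]
Step 1: x=[3.5000 5.5000] v=[-2.0000 2.0000]
Step 2: x=[2.7500 6.2500] v=[-3.0000 3.0000]
Step 3: x=[2.1250 6.8750] v=[-2.5000 2.5000]
Step 4: x=[1.9375 7.0625] v=[-0.7500 0.7500]
Step 5: x=[2.2813 6.7188] v=[1.3750 -1.3750]
Step 6: x=[2.9844 6.0157] v=[2.8125 -2.8125]
Step 7: x=[3.6954 5.3048] v=[2.8438 -2.8438]
Max displacement = 1.0625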